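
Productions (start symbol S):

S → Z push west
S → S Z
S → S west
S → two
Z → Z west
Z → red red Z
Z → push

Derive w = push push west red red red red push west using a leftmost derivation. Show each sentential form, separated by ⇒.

S ⇒ S Z ⇒ Z push west Z ⇒ push push west Z ⇒ push push west red red Z ⇒ push push west red red red red Z ⇒ push push west red red red red Z west ⇒ push push west red red red red push west

S ⇒ S Z   [S → S Z]
S Z ⇒ Z push west Z   [S → Z push west]
Z push west Z ⇒ push push west Z   [Z → push]
push push west Z ⇒ push push west red red Z   [Z → red red Z]
push push west red red Z ⇒ push push west red red red red Z   [Z → red red Z]
push push west red red red red Z ⇒ push push west red red red red Z west   [Z → Z west]
push push west red red red red Z west ⇒ push push west red red red red push west   [Z → push]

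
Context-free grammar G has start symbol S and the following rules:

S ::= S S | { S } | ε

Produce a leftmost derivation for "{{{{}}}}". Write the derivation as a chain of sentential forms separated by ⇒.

S ⇒ {S} ⇒ {{S}} ⇒ {{{S}}} ⇒ {{{SS}}} ⇒ {{{SSS}}} ⇒ {{{{S}SS}}} ⇒ {{{{}SS}}} ⇒ {{{{}S}}} ⇒ {{{{}}}}

S ⇒ {S}   [S ::= { S }]
{S} ⇒ {{S}}   [S ::= { S }]
{{S}} ⇒ {{{S}}}   [S ::= { S }]
{{{S}}} ⇒ {{{SS}}}   [S ::= S S]
{{{SS}}} ⇒ {{{SSS}}}   [S ::= S S]
{{{SSS}}} ⇒ {{{{S}SS}}}   [S ::= { S }]
{{{{S}SS}}} ⇒ {{{{}SS}}}   [S ::= ε]
{{{{}SS}}} ⇒ {{{{}S}}}   [S ::= ε]
{{{{}S}}} ⇒ {{{{}}}}   [S ::= ε]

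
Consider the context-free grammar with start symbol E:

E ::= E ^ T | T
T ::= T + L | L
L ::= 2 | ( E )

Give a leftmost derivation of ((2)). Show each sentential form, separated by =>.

E=>T=>L=>(E)=>(T)=>(L)=>((E))=>((T))=>((L))=>((2))

E => T   [E ::= T]
T => L   [T ::= L]
L => (E)   [L ::= ( E )]
(E) => (T)   [E ::= T]
(T) => (L)   [T ::= L]
(L) => ((E))   [L ::= ( E )]
((E)) => ((T))   [E ::= T]
((T)) => ((L))   [T ::= L]
((L)) => ((2))   [L ::= 2]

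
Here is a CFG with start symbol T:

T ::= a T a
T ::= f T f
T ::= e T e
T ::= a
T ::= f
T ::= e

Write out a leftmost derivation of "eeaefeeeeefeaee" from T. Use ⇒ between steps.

T ⇒ eTe ⇒ eeTee ⇒ eeaTaee ⇒ eeaeTeaee ⇒ eeaefTfeaee ⇒ eeaefeTefeaee ⇒ eeaefeeTeefeaee ⇒ eeaefeeeeefeaee

T ⇒ eTe   [T ::= e T e]
eTe ⇒ eeTee   [T ::= e T e]
eeTee ⇒ eeaTaee   [T ::= a T a]
eeaTaee ⇒ eeaeTeaee   [T ::= e T e]
eeaeTeaee ⇒ eeaefTfeaee   [T ::= f T f]
eeaefTfeaee ⇒ eeaefeTefeaee   [T ::= e T e]
eeaefeTefeaee ⇒ eeaefeeTeefeaee   [T ::= e T e]
eeaefeeTeefeaee ⇒ eeaefeeeeefeaee   [T ::= e]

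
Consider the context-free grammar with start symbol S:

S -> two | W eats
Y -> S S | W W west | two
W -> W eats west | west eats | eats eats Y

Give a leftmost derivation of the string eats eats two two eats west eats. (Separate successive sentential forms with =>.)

S => W eats   [S -> W eats]
W eats => W eats west eats   [W -> W eats west]
W eats west eats => eats eats Y eats west eats   [W -> eats eats Y]
eats eats Y eats west eats => eats eats S S eats west eats   [Y -> S S]
eats eats S S eats west eats => eats eats two S eats west eats   [S -> two]
eats eats two S eats west eats => eats eats two two eats west eats   [S -> two]

S => W eats => W eats west eats => eats eats Y eats west eats => eats eats S S eats west eats => eats eats two S eats west eats => eats eats two two eats west eats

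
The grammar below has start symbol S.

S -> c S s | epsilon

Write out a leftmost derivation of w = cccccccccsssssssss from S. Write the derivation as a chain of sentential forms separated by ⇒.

S ⇒ cSs ⇒ ccSss ⇒ cccSsss ⇒ ccccSssss ⇒ cccccSsssss ⇒ ccccccSssssss ⇒ cccccccSsssssss ⇒ ccccccccSssssssss ⇒ cccccccccSsssssssss ⇒ cccccccccsssssssss

S ⇒ cSs   [S -> c S s]
cSs ⇒ ccSss   [S -> c S s]
ccSss ⇒ cccSsss   [S -> c S s]
cccSsss ⇒ ccccSssss   [S -> c S s]
ccccSssss ⇒ cccccSsssss   [S -> c S s]
cccccSsssss ⇒ ccccccSssssss   [S -> c S s]
ccccccSssssss ⇒ cccccccSsssssss   [S -> c S s]
cccccccSsssssss ⇒ ccccccccSssssssss   [S -> c S s]
ccccccccSssssssss ⇒ cccccccccSsssssssss   [S -> c S s]
cccccccccSsssssssss ⇒ cccccccccsssssssss   [S -> epsilon]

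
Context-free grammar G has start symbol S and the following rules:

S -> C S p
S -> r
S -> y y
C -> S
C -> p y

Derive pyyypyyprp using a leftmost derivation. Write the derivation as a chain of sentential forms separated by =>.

S=>CSp=>SSp=>CSpSp=>SSpSp=>CSpSpSp=>pySpSpSp=>pyyypSpSp=>pyyypyypSp=>pyyypyyprp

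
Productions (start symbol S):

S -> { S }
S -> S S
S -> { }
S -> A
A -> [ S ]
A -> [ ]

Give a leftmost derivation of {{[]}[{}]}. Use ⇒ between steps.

S⇒{S}⇒{SS}⇒{{S}S}⇒{{A}S}⇒{{[]}S}⇒{{[]}A}⇒{{[]}[S]}⇒{{[]}[{}]}

S ⇒ {S}   [S -> { S }]
{S} ⇒ {SS}   [S -> S S]
{SS} ⇒ {{S}S}   [S -> { S }]
{{S}S} ⇒ {{A}S}   [S -> A]
{{A}S} ⇒ {{[]}S}   [A -> [ ]]
{{[]}S} ⇒ {{[]}A}   [S -> A]
{{[]}A} ⇒ {{[]}[S]}   [A -> [ S ]]
{{[]}[S]} ⇒ {{[]}[{}]}   [S -> { }]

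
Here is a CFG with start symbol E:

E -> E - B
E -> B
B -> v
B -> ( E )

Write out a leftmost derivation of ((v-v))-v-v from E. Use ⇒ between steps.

E ⇒ E-B ⇒ E-B-B ⇒ B-B-B ⇒ (E)-B-B ⇒ (B)-B-B ⇒ ((E))-B-B ⇒ ((E-B))-B-B ⇒ ((B-B))-B-B ⇒ ((v-B))-B-B ⇒ ((v-v))-B-B ⇒ ((v-v))-v-B ⇒ ((v-v))-v-v

E ⇒ E-B   [E -> E - B]
E-B ⇒ E-B-B   [E -> E - B]
E-B-B ⇒ B-B-B   [E -> B]
B-B-B ⇒ (E)-B-B   [B -> ( E )]
(E)-B-B ⇒ (B)-B-B   [E -> B]
(B)-B-B ⇒ ((E))-B-B   [B -> ( E )]
((E))-B-B ⇒ ((E-B))-B-B   [E -> E - B]
((E-B))-B-B ⇒ ((B-B))-B-B   [E -> B]
((B-B))-B-B ⇒ ((v-B))-B-B   [B -> v]
((v-B))-B-B ⇒ ((v-v))-B-B   [B -> v]
((v-v))-B-B ⇒ ((v-v))-v-B   [B -> v]
((v-v))-v-B ⇒ ((v-v))-v-v   [B -> v]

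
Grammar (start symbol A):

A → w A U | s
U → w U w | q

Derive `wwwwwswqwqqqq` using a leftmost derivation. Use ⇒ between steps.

A ⇒ wAU ⇒ wwAUU ⇒ wwwAUUU ⇒ wwwwAUUUU ⇒ wwwwwAUUUUU ⇒ wwwwwsUUUUU ⇒ wwwwwswUwUUUU ⇒ wwwwwswqwUUUU ⇒ wwwwwswqwqUUU ⇒ wwwwwswqwqqUU ⇒ wwwwwswqwqqqU ⇒ wwwwwswqwqqqq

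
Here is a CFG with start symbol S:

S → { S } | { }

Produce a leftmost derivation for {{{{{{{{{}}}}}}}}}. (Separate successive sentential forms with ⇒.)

S ⇒ {S}   [S → { S }]
{S} ⇒ {{S}}   [S → { S }]
{{S}} ⇒ {{{S}}}   [S → { S }]
{{{S}}} ⇒ {{{{S}}}}   [S → { S }]
{{{{S}}}} ⇒ {{{{{S}}}}}   [S → { S }]
{{{{{S}}}}} ⇒ {{{{{{S}}}}}}   [S → { S }]
{{{{{{S}}}}}} ⇒ {{{{{{{S}}}}}}}   [S → { S }]
{{{{{{{S}}}}}}} ⇒ {{{{{{{{S}}}}}}}}   [S → { S }]
{{{{{{{{S}}}}}}}} ⇒ {{{{{{{{{}}}}}}}}}   [S → { }]

S⇒{S}⇒{{S}}⇒{{{S}}}⇒{{{{S}}}}⇒{{{{{S}}}}}⇒{{{{{{S}}}}}}⇒{{{{{{{S}}}}}}}⇒{{{{{{{{S}}}}}}}}⇒{{{{{{{{{}}}}}}}}}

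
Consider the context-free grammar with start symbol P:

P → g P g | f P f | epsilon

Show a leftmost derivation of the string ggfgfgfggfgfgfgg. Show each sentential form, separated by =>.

P=>gPg=>ggPgg=>ggfPfgg=>ggfgPgfgg=>ggfgfPfgfgg=>ggfgfgPgfgfgg=>ggfgfgfPfgfgfgg=>ggfgfgfgPgfgfgfgg=>ggfgfgfggfgfgfgg

P => gPg   [P → g P g]
gPg => ggPgg   [P → g P g]
ggPgg => ggfPfgg   [P → f P f]
ggfPfgg => ggfgPgfgg   [P → g P g]
ggfgPgfgg => ggfgfPfgfgg   [P → f P f]
ggfgfPfgfgg => ggfgfgPgfgfgg   [P → g P g]
ggfgfgPgfgfgg => ggfgfgfPfgfgfgg   [P → f P f]
ggfgfgfPfgfgfgg => ggfgfgfgPgfgfgfgg   [P → g P g]
ggfgfgfgPgfgfgfgg => ggfgfgfggfgfgfgg   [P → epsilon]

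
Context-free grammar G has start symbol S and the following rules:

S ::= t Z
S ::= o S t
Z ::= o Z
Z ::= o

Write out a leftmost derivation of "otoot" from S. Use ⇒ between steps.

S ⇒ oSt   [S ::= o S t]
oSt ⇒ otZt   [S ::= t Z]
otZt ⇒ otoZt   [Z ::= o Z]
otoZt ⇒ otoot   [Z ::= o]

S ⇒ oSt ⇒ otZt ⇒ otoZt ⇒ otoot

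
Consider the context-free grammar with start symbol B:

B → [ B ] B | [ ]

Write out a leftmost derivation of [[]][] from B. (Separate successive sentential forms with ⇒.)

B ⇒ [B]B ⇒ [[]]B ⇒ [[]][]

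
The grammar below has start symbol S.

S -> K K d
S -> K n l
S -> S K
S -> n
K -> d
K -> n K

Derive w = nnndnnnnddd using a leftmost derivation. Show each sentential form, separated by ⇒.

S ⇒ SK ⇒ KKdK ⇒ nKKdK ⇒ nnKKdK ⇒ nnnKKdK ⇒ nnndKdK ⇒ nnndnKdK ⇒ nnndnnKdK ⇒ nnndnnnKdK ⇒ nnndnnnnKdK ⇒ nnndnnnnddK ⇒ nnndnnnnddd

S ⇒ SK   [S -> S K]
SK ⇒ KKdK   [S -> K K d]
KKdK ⇒ nKKdK   [K -> n K]
nKKdK ⇒ nnKKdK   [K -> n K]
nnKKdK ⇒ nnnKKdK   [K -> n K]
nnnKKdK ⇒ nnndKdK   [K -> d]
nnndKdK ⇒ nnndnKdK   [K -> n K]
nnndnKdK ⇒ nnndnnKdK   [K -> n K]
nnndnnKdK ⇒ nnndnnnKdK   [K -> n K]
nnndnnnKdK ⇒ nnndnnnnKdK   [K -> n K]
nnndnnnnKdK ⇒ nnndnnnnddK   [K -> d]
nnndnnnnddK ⇒ nnndnnnnddd   [K -> d]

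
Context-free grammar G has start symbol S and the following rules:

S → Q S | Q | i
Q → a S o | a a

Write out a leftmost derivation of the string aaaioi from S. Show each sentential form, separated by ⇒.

S ⇒ QS ⇒ aaS ⇒ aaQS ⇒ aaaSoS ⇒ aaaioS ⇒ aaaioi

S ⇒ QS   [S → Q S]
QS ⇒ aaS   [Q → a a]
aaS ⇒ aaQS   [S → Q S]
aaQS ⇒ aaaSoS   [Q → a S o]
aaaSoS ⇒ aaaioS   [S → i]
aaaioS ⇒ aaaioi   [S → i]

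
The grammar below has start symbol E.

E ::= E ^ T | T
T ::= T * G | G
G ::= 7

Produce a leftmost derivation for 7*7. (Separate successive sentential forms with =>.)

E => T => T*G => G*G => 7*G => 7*7

E => T   [E ::= T]
T => T*G   [T ::= T * G]
T*G => G*G   [T ::= G]
G*G => 7*G   [G ::= 7]
7*G => 7*7   [G ::= 7]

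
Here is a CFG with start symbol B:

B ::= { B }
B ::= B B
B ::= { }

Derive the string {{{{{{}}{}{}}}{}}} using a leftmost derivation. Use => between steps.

B => {B} => {{B}} => {{BB}} => {{{B}B}} => {{{{B}}B}} => {{{{BB}}B}} => {{{{{B}B}}B}} => {{{{{{}}B}}B}} => {{{{{{}}BB}}B}} => {{{{{{}}{}B}}B}} => {{{{{{}}{}{}}}B}} => {{{{{{}}{}{}}}{}}}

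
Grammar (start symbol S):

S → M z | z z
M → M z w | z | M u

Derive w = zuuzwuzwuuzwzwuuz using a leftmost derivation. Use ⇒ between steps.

S ⇒ Mz ⇒ Muz ⇒ Muuz ⇒ Mzwuuz ⇒ Mzwzwuuz ⇒ Muzwzwuuz ⇒ Muuzwzwuuz ⇒ Mzwuuzwzwuuz ⇒ Muzwuuzwzwuuz ⇒ Mzwuzwuuzwzwuuz ⇒ Muzwuzwuuzwzwuuz ⇒ Muuzwuzwuuzwzwuuz ⇒ zuuzwuzwuuzwzwuuz

S ⇒ Mz   [S → M z]
Mz ⇒ Muz   [M → M u]
Muz ⇒ Muuz   [M → M u]
Muuz ⇒ Mzwuuz   [M → M z w]
Mzwuuz ⇒ Mzwzwuuz   [M → M z w]
Mzwzwuuz ⇒ Muzwzwuuz   [M → M u]
Muzwzwuuz ⇒ Muuzwzwuuz   [M → M u]
Muuzwzwuuz ⇒ Mzwuuzwzwuuz   [M → M z w]
Mzwuuzwzwuuz ⇒ Muzwuuzwzwuuz   [M → M u]
Muzwuuzwzwuuz ⇒ Mzwuzwuuzwzwuuz   [M → M z w]
Mzwuzwuuzwzwuuz ⇒ Muzwuzwuuzwzwuuz   [M → M u]
Muzwuzwuuzwzwuuz ⇒ Muuzwuzwuuzwzwuuz   [M → M u]
Muuzwuzwuuzwzwuuz ⇒ zuuzwuzwuuzwzwuuz   [M → z]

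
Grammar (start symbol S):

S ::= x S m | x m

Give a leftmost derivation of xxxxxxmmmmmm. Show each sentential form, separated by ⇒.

S⇒xSm⇒xxSmm⇒xxxSmmm⇒xxxxSmmmm⇒xxxxxSmmmmm⇒xxxxxxmmmmmm

S ⇒ xSm   [S ::= x S m]
xSm ⇒ xxSmm   [S ::= x S m]
xxSmm ⇒ xxxSmmm   [S ::= x S m]
xxxSmmm ⇒ xxxxSmmmm   [S ::= x S m]
xxxxSmmmm ⇒ xxxxxSmmmmm   [S ::= x S m]
xxxxxSmmmmm ⇒ xxxxxxmmmmmm   [S ::= x m]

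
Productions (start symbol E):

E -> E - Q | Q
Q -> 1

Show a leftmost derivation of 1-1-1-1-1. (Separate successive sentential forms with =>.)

E => E-Q   [E -> E - Q]
E-Q => E-Q-Q   [E -> E - Q]
E-Q-Q => E-Q-Q-Q   [E -> E - Q]
E-Q-Q-Q => E-Q-Q-Q-Q   [E -> E - Q]
E-Q-Q-Q-Q => Q-Q-Q-Q-Q   [E -> Q]
Q-Q-Q-Q-Q => 1-Q-Q-Q-Q   [Q -> 1]
1-Q-Q-Q-Q => 1-1-Q-Q-Q   [Q -> 1]
1-1-Q-Q-Q => 1-1-1-Q-Q   [Q -> 1]
1-1-1-Q-Q => 1-1-1-1-Q   [Q -> 1]
1-1-1-1-Q => 1-1-1-1-1   [Q -> 1]

E => E-Q => E-Q-Q => E-Q-Q-Q => E-Q-Q-Q-Q => Q-Q-Q-Q-Q => 1-Q-Q-Q-Q => 1-1-Q-Q-Q => 1-1-1-Q-Q => 1-1-1-1-Q => 1-1-1-1-1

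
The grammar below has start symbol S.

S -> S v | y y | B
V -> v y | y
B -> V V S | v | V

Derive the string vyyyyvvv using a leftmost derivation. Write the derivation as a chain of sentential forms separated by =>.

S => Sv => Bv => VVSv => vyVSv => vyySv => vyySvv => vyySvvv => vyyyyvvv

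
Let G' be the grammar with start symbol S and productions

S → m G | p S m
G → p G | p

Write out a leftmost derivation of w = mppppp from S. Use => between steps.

S => mG   [S → m G]
mG => mpG   [G → p G]
mpG => mppG   [G → p G]
mppG => mpppG   [G → p G]
mpppG => mppppG   [G → p G]
mppppG => mppppp   [G → p]

S=>mG=>mpG=>mppG=>mpppG=>mppppG=>mppppp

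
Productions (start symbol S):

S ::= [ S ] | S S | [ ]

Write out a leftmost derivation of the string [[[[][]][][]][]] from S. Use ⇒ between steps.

S ⇒ [S]   [S ::= [ S ]]
[S] ⇒ [SS]   [S ::= S S]
[SS] ⇒ [[S]S]   [S ::= [ S ]]
[[S]S] ⇒ [[SS]S]   [S ::= S S]
[[SS]S] ⇒ [[SSS]S]   [S ::= S S]
[[SSS]S] ⇒ [[[S]SS]S]   [S ::= [ S ]]
[[[S]SS]S] ⇒ [[[SS]SS]S]   [S ::= S S]
[[[SS]SS]S] ⇒ [[[[]S]SS]S]   [S ::= [ ]]
[[[[]S]SS]S] ⇒ [[[[][]]SS]S]   [S ::= [ ]]
[[[[][]]SS]S] ⇒ [[[[][]][]S]S]   [S ::= [ ]]
[[[[][]][]S]S] ⇒ [[[[][]][][]]S]   [S ::= [ ]]
[[[[][]][][]]S] ⇒ [[[[][]][][]][]]   [S ::= [ ]]

S⇒[S]⇒[SS]⇒[[S]S]⇒[[SS]S]⇒[[SSS]S]⇒[[[S]SS]S]⇒[[[SS]SS]S]⇒[[[[]S]SS]S]⇒[[[[][]]SS]S]⇒[[[[][]][]S]S]⇒[[[[][]][][]]S]⇒[[[[][]][][]][]]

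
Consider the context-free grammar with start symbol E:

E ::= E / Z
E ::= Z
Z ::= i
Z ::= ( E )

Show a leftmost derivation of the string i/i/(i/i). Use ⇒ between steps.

E ⇒ E/Z   [E ::= E / Z]
E/Z ⇒ E/Z/Z   [E ::= E / Z]
E/Z/Z ⇒ Z/Z/Z   [E ::= Z]
Z/Z/Z ⇒ i/Z/Z   [Z ::= i]
i/Z/Z ⇒ i/i/Z   [Z ::= i]
i/i/Z ⇒ i/i/(E)   [Z ::= ( E )]
i/i/(E) ⇒ i/i/(E/Z)   [E ::= E / Z]
i/i/(E/Z) ⇒ i/i/(Z/Z)   [E ::= Z]
i/i/(Z/Z) ⇒ i/i/(i/Z)   [Z ::= i]
i/i/(i/Z) ⇒ i/i/(i/i)   [Z ::= i]

E⇒E/Z⇒E/Z/Z⇒Z/Z/Z⇒i/Z/Z⇒i/i/Z⇒i/i/(E)⇒i/i/(E/Z)⇒i/i/(Z/Z)⇒i/i/(i/Z)⇒i/i/(i/i)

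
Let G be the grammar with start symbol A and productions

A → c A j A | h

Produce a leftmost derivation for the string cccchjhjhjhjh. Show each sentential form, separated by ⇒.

A ⇒ cAjA ⇒ ccAjAjA ⇒ cccAjAjAjA ⇒ ccccAjAjAjAjA ⇒ cccchjAjAjAjA ⇒ cccchjhjAjAjA ⇒ cccchjhjhjAjA ⇒ cccchjhjhjhjA ⇒ cccchjhjhjhjh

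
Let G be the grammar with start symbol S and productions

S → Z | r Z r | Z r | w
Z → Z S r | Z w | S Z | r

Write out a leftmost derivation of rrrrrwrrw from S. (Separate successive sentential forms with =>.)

S=>Z=>Zw=>SZw=>rZrZw=>rZwrZw=>rSZwrZw=>rrZrZwrZw=>rrrrZwrZw=>rrrrrwrZw=>rrrrrwrrw

S => Z   [S → Z]
Z => Zw   [Z → Z w]
Zw => SZw   [Z → S Z]
SZw => rZrZw   [S → r Z r]
rZrZw => rZwrZw   [Z → Z w]
rZwrZw => rSZwrZw   [Z → S Z]
rSZwrZw => rrZrZwrZw   [S → r Z r]
rrZrZwrZw => rrrrZwrZw   [Z → r]
rrrrZwrZw => rrrrrwrZw   [Z → r]
rrrrrwrZw => rrrrrwrrw   [Z → r]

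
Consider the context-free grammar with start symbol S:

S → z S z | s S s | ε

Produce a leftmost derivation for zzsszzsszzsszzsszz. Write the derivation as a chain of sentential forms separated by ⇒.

S⇒zSz⇒zzSzz⇒zzsSszz⇒zzssSsszz⇒zzsszSzsszz⇒zzsszzSzzsszz⇒zzsszzsSszzsszz⇒zzsszzssSsszzsszz⇒zzsszzsszSzsszzsszz⇒zzsszzsszzsszzsszz

S ⇒ zSz   [S → z S z]
zSz ⇒ zzSzz   [S → z S z]
zzSzz ⇒ zzsSszz   [S → s S s]
zzsSszz ⇒ zzssSsszz   [S → s S s]
zzssSsszz ⇒ zzsszSzsszz   [S → z S z]
zzsszSzsszz ⇒ zzsszzSzzsszz   [S → z S z]
zzsszzSzzsszz ⇒ zzsszzsSszzsszz   [S → s S s]
zzsszzsSszzsszz ⇒ zzsszzssSsszzsszz   [S → s S s]
zzsszzssSsszzsszz ⇒ zzsszzsszSzsszzsszz   [S → z S z]
zzsszzsszSzsszzsszz ⇒ zzsszzsszzsszzsszz   [S → ε]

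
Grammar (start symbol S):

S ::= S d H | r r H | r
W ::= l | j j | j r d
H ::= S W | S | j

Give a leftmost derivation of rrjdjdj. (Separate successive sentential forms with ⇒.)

S ⇒ SdH ⇒ SdHdH ⇒ rrHdHdH ⇒ rrjdHdH ⇒ rrjdjdH ⇒ rrjdjdj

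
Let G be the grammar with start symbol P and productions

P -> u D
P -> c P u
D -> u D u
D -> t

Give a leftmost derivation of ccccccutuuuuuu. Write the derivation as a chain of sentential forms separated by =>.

P => cPu => ccPuu => cccPuuu => ccccPuuuu => cccccPuuuuu => ccccccPuuuuuu => ccccccuDuuuuuu => ccccccutuuuuuu

P => cPu   [P -> c P u]
cPu => ccPuu   [P -> c P u]
ccPuu => cccPuuu   [P -> c P u]
cccPuuu => ccccPuuuu   [P -> c P u]
ccccPuuuu => cccccPuuuuu   [P -> c P u]
cccccPuuuuu => ccccccPuuuuuu   [P -> c P u]
ccccccPuuuuuu => ccccccuDuuuuuu   [P -> u D]
ccccccuDuuuuuu => ccccccutuuuuuu   [D -> t]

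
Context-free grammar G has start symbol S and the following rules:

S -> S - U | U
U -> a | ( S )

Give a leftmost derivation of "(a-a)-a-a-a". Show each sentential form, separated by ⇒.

S⇒S-U⇒S-U-U⇒S-U-U-U⇒U-U-U-U⇒(S)-U-U-U⇒(S-U)-U-U-U⇒(U-U)-U-U-U⇒(a-U)-U-U-U⇒(a-a)-U-U-U⇒(a-a)-a-U-U⇒(a-a)-a-a-U⇒(a-a)-a-a-a

S ⇒ S-U   [S -> S - U]
S-U ⇒ S-U-U   [S -> S - U]
S-U-U ⇒ S-U-U-U   [S -> S - U]
S-U-U-U ⇒ U-U-U-U   [S -> U]
U-U-U-U ⇒ (S)-U-U-U   [U -> ( S )]
(S)-U-U-U ⇒ (S-U)-U-U-U   [S -> S - U]
(S-U)-U-U-U ⇒ (U-U)-U-U-U   [S -> U]
(U-U)-U-U-U ⇒ (a-U)-U-U-U   [U -> a]
(a-U)-U-U-U ⇒ (a-a)-U-U-U   [U -> a]
(a-a)-U-U-U ⇒ (a-a)-a-U-U   [U -> a]
(a-a)-a-U-U ⇒ (a-a)-a-a-U   [U -> a]
(a-a)-a-a-U ⇒ (a-a)-a-a-a   [U -> a]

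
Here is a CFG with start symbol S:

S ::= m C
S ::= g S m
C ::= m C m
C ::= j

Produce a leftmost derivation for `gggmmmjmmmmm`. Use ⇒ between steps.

S⇒gSm⇒ggSmm⇒gggSmmm⇒gggmCmmm⇒gggmmCmmmm⇒gggmmmCmmmmm⇒gggmmmjmmmmm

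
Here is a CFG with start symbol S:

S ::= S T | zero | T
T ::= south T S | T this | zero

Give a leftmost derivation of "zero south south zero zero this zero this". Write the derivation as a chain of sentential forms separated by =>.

S => S T   [S ::= S T]
S T => zero T   [S ::= zero]
zero T => zero T this   [T ::= T this]
zero T this => zero south T S this   [T ::= south T S]
zero south T S this => zero south T this S this   [T ::= T this]
zero south T this S this => zero south south T S this S this   [T ::= south T S]
zero south south T S this S this => zero south south zero S this S this   [T ::= zero]
zero south south zero S this S this => zero south south zero zero this S this   [S ::= zero]
zero south south zero zero this S this => zero south south zero zero this zero this   [S ::= zero]

S => S T => zero T => zero T this => zero south T S this => zero south T this S this => zero south south T S this S this => zero south south zero S this S this => zero south south zero zero this S this => zero south south zero zero this zero this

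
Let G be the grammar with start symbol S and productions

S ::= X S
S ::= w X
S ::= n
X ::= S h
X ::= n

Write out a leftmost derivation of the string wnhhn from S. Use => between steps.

S => XS   [S ::= X S]
XS => ShS   [X ::= S h]
ShS => wXhS   [S ::= w X]
wXhS => wShhS   [X ::= S h]
wShhS => wnhhS   [S ::= n]
wnhhS => wnhhn   [S ::= n]

S => XS => ShS => wXhS => wShhS => wnhhS => wnhhn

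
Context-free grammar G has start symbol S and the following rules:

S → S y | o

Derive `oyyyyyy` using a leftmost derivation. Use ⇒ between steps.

S ⇒ Sy ⇒ Syy ⇒ Syyy ⇒ Syyyy ⇒ Syyyyy ⇒ Syyyyyy ⇒ oyyyyyy

S ⇒ Sy   [S → S y]
Sy ⇒ Syy   [S → S y]
Syy ⇒ Syyy   [S → S y]
Syyy ⇒ Syyyy   [S → S y]
Syyyy ⇒ Syyyyy   [S → S y]
Syyyyy ⇒ Syyyyyy   [S → S y]
Syyyyyy ⇒ oyyyyyy   [S → o]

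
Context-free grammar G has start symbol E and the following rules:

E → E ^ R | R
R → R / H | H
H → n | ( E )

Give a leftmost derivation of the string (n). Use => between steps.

E => R   [E → R]
R => H   [R → H]
H => (E)   [H → ( E )]
(E) => (R)   [E → R]
(R) => (H)   [R → H]
(H) => (n)   [H → n]

E=>R=>H=>(E)=>(R)=>(H)=>(n)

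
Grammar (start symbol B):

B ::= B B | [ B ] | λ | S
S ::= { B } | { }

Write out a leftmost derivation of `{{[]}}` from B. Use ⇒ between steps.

B⇒S⇒{B}⇒{BB}⇒{SB}⇒{{B}B}⇒{{BB}B}⇒{{[B]B}B}⇒{{[]B}B}⇒{{[]}B}⇒{{[]}}

B ⇒ S   [B ::= S]
S ⇒ {B}   [S ::= { B }]
{B} ⇒ {BB}   [B ::= B B]
{BB} ⇒ {SB}   [B ::= S]
{SB} ⇒ {{B}B}   [S ::= { B }]
{{B}B} ⇒ {{BB}B}   [B ::= B B]
{{BB}B} ⇒ {{[B]B}B}   [B ::= [ B ]]
{{[B]B}B} ⇒ {{[]B}B}   [B ::= λ]
{{[]B}B} ⇒ {{[]}B}   [B ::= λ]
{{[]}B} ⇒ {{[]}}   [B ::= λ]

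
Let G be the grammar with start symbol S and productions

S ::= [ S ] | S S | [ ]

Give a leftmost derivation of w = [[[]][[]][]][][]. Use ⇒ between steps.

S ⇒ SS   [S ::= S S]
SS ⇒ [S]S   [S ::= [ S ]]
[S]S ⇒ [SS]S   [S ::= S S]
[SS]S ⇒ [SSS]S   [S ::= S S]
[SSS]S ⇒ [[S]SS]S   [S ::= [ S ]]
[[S]SS]S ⇒ [[[]]SS]S   [S ::= [ ]]
[[[]]SS]S ⇒ [[[]][S]S]S   [S ::= [ S ]]
[[[]][S]S]S ⇒ [[[]][[]]S]S   [S ::= [ ]]
[[[]][[]]S]S ⇒ [[[]][[]][]]S   [S ::= [ ]]
[[[]][[]][]]S ⇒ [[[]][[]][]]SS   [S ::= S S]
[[[]][[]][]]SS ⇒ [[[]][[]][]][]S   [S ::= [ ]]
[[[]][[]][]][]S ⇒ [[[]][[]][]][][]   [S ::= [ ]]

S ⇒ SS ⇒ [S]S ⇒ [SS]S ⇒ [SSS]S ⇒ [[S]SS]S ⇒ [[[]]SS]S ⇒ [[[]][S]S]S ⇒ [[[]][[]]S]S ⇒ [[[]][[]][]]S ⇒ [[[]][[]][]]SS ⇒ [[[]][[]][]][]S ⇒ [[[]][[]][]][][]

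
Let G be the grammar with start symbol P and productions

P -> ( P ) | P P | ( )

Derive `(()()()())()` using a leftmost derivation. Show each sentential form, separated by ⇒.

P ⇒ PP   [P -> P P]
PP ⇒ (P)P   [P -> ( P )]
(P)P ⇒ (PP)P   [P -> P P]
(PP)P ⇒ (PPP)P   [P -> P P]
(PPP)P ⇒ (PPPP)P   [P -> P P]
(PPPP)P ⇒ (()PPP)P   [P -> ( )]
(()PPP)P ⇒ (()()PP)P   [P -> ( )]
(()()PP)P ⇒ (()()()P)P   [P -> ( )]
(()()()P)P ⇒ (()()()())P   [P -> ( )]
(()()()())P ⇒ (()()()())()   [P -> ( )]

P ⇒ PP ⇒ (P)P ⇒ (PP)P ⇒ (PPP)P ⇒ (PPPP)P ⇒ (()PPP)P ⇒ (()()PP)P ⇒ (()()()P)P ⇒ (()()()())P ⇒ (()()()())()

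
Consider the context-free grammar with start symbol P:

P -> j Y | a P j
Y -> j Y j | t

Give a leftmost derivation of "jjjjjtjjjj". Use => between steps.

P=>jY=>jjYj=>jjjYjj=>jjjjYjjj=>jjjjjYjjjj=>jjjjjtjjjj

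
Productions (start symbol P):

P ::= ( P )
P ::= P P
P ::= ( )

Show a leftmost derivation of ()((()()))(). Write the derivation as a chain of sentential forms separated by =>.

P => PP => PPP => ()PP => ()(P)P => ()((P))P => ()((PP))P => ()((()P))P => ()((()()))P => ()((()()))()

P => PP   [P ::= P P]
PP => PPP   [P ::= P P]
PPP => ()PP   [P ::= ( )]
()PP => ()(P)P   [P ::= ( P )]
()(P)P => ()((P))P   [P ::= ( P )]
()((P))P => ()((PP))P   [P ::= P P]
()((PP))P => ()((()P))P   [P ::= ( )]
()((()P))P => ()((()()))P   [P ::= ( )]
()((()()))P => ()((()()))()   [P ::= ( )]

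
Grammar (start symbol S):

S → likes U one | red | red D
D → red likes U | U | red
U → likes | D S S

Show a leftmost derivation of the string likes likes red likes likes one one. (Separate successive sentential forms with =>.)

S => likes U one   [S → likes U one]
likes U one => likes D S S one   [U → D S S]
likes D S S one => likes U S S one   [D → U]
likes U S S one => likes likes S S one   [U → likes]
likes likes S S one => likes likes red S one   [S → red]
likes likes red S one => likes likes red likes U one one   [S → likes U one]
likes likes red likes U one one => likes likes red likes likes one one   [U → likes]

S => likes U one => likes D S S one => likes U S S one => likes likes S S one => likes likes red S one => likes likes red likes U one one => likes likes red likes likes one one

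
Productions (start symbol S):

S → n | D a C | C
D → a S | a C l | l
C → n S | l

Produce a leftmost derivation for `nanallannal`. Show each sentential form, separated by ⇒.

S ⇒ C   [S → C]
C ⇒ nS   [C → n S]
nS ⇒ nDaC   [S → D a C]
nDaC ⇒ naSaC   [D → a S]
naSaC ⇒ naCaC   [S → C]
naCaC ⇒ nanSaC   [C → n S]
nanSaC ⇒ nanDaCaC   [S → D a C]
nanDaCaC ⇒ nanaClaCaC   [D → a C l]
nanaClaCaC ⇒ nanallaCaC   [C → l]
nanallaCaC ⇒ nanallanSaC   [C → n S]
nanallanSaC ⇒ nanallannaC   [S → n]
nanallannaC ⇒ nanallannal   [C → l]

S⇒C⇒nS⇒nDaC⇒naSaC⇒naCaC⇒nanSaC⇒nanDaCaC⇒nanaClaCaC⇒nanallaCaC⇒nanallanSaC⇒nanallannaC⇒nanallannal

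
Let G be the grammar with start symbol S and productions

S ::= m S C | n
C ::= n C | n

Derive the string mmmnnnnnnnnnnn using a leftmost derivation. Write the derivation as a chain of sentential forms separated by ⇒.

S ⇒ mSC   [S ::= m S C]
mSC ⇒ mmSCC   [S ::= m S C]
mmSCC ⇒ mmmSCCC   [S ::= m S C]
mmmSCCC ⇒ mmmnCCC   [S ::= n]
mmmnCCC ⇒ mmmnnCCC   [C ::= n C]
mmmnnCCC ⇒ mmmnnnCCC   [C ::= n C]
mmmnnnCCC ⇒ mmmnnnnCC   [C ::= n]
mmmnnnnCC ⇒ mmmnnnnnCC   [C ::= n C]
mmmnnnnnCC ⇒ mmmnnnnnnCC   [C ::= n C]
mmmnnnnnnCC ⇒ mmmnnnnnnnCC   [C ::= n C]
mmmnnnnnnnCC ⇒ mmmnnnnnnnnC   [C ::= n]
mmmnnnnnnnnC ⇒ mmmnnnnnnnnnC   [C ::= n C]
mmmnnnnnnnnnC ⇒ mmmnnnnnnnnnnC   [C ::= n C]
mmmnnnnnnnnnnC ⇒ mmmnnnnnnnnnnn   [C ::= n]

S ⇒ mSC ⇒ mmSCC ⇒ mmmSCCC ⇒ mmmnCCC ⇒ mmmnnCCC ⇒ mmmnnnCCC ⇒ mmmnnnnCC ⇒ mmmnnnnnCC ⇒ mmmnnnnnnCC ⇒ mmmnnnnnnnCC ⇒ mmmnnnnnnnnC ⇒ mmmnnnnnnnnnC ⇒ mmmnnnnnnnnnnC ⇒ mmmnnnnnnnnnnn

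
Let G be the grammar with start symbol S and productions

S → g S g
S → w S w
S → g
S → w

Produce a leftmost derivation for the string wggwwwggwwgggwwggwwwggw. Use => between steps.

S=>wSw=>wgSgw=>wggSggw=>wggwSwggw=>wggwwSwwggw=>wggwwwSwwwggw=>wggwwwgSgwwwggw=>wggwwwggSggwwwggw=>wggwwwggwSwggwwwggw=>wggwwwggwwSwwggwwwggw=>wggwwwggwwgSgwwggwwwggw=>wggwwwggwwgggwwggwwwggw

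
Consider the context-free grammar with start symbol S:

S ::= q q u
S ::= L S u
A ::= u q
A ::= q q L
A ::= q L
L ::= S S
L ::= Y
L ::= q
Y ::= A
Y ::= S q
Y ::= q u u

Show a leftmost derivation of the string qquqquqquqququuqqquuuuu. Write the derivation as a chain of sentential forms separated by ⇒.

S ⇒ LSu ⇒ SSSu ⇒ qquSSu ⇒ qquqquSu ⇒ qquqquLSuu ⇒ qquqquSSSuu ⇒ qquqquqquSSuu ⇒ qquqquqquqquSuu ⇒ qquqquqquqquLSuuu ⇒ qquqquqquqquYSuuu ⇒ qquqquqquqququuSuuu ⇒ qquqquqquqququuLSuuuu ⇒ qquqquqquqququuqSuuuu ⇒ qquqquqquqququuqqquuuuu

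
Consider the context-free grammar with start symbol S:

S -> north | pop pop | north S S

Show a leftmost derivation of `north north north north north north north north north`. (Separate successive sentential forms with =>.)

S => north S S => north north S S S => north north north S S => north north north north S S S => north north north north north S S S S => north north north north north north S S S => north north north north north north north S S => north north north north north north north north S => north north north north north north north north north

S => north S S   [S -> north S S]
north S S => north north S S S   [S -> north S S]
north north S S S => north north north S S   [S -> north]
north north north S S => north north north north S S S   [S -> north S S]
north north north north S S S => north north north north north S S S S   [S -> north S S]
north north north north north S S S S => north north north north north north S S S   [S -> north]
north north north north north north S S S => north north north north north north north S S   [S -> north]
north north north north north north north S S => north north north north north north north north S   [S -> north]
north north north north north north north north S => north north north north north north north north north   [S -> north]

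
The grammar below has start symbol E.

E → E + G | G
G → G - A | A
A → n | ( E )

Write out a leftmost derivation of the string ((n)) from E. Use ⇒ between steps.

E ⇒ G   [E → G]
G ⇒ A   [G → A]
A ⇒ (E)   [A → ( E )]
(E) ⇒ (G)   [E → G]
(G) ⇒ (A)   [G → A]
(A) ⇒ ((E))   [A → ( E )]
((E)) ⇒ ((G))   [E → G]
((G)) ⇒ ((A))   [G → A]
((A)) ⇒ ((n))   [A → n]

E ⇒ G ⇒ A ⇒ (E) ⇒ (G) ⇒ (A) ⇒ ((E)) ⇒ ((G)) ⇒ ((A)) ⇒ ((n))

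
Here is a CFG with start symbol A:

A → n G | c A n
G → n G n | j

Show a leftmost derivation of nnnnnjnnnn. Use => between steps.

A => nG => nnGn => nnnGnn => nnnnGnnn => nnnnnGnnnn => nnnnnjnnnn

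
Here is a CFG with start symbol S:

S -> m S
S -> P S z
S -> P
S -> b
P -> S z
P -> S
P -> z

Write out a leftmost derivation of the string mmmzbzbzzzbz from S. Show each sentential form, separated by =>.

S=>mS=>mmS=>mmPSz=>mmSzSz=>mmPzSz=>mmSzzSz=>mmmSzzSz=>mmmPSzzzSz=>mmmSSzzzSz=>mmmPSzSzzzSz=>mmmzSzSzzzSz=>mmmzbzSzzzSz=>mmmzbzbzzzSz=>mmmzbzbzzzbz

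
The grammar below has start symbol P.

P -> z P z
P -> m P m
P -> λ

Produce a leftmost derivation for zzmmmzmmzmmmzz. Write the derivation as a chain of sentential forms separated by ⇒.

P ⇒ zPz ⇒ zzPzz ⇒ zzmPmzz ⇒ zzmmPmmzz ⇒ zzmmmPmmmzz ⇒ zzmmmzPzmmmzz ⇒ zzmmmzmPmzmmmzz ⇒ zzmmmzmmzmmmzz

P ⇒ zPz   [P -> z P z]
zPz ⇒ zzPzz   [P -> z P z]
zzPzz ⇒ zzmPmzz   [P -> m P m]
zzmPmzz ⇒ zzmmPmmzz   [P -> m P m]
zzmmPmmzz ⇒ zzmmmPmmmzz   [P -> m P m]
zzmmmPmmmzz ⇒ zzmmmzPzmmmzz   [P -> z P z]
zzmmmzPzmmmzz ⇒ zzmmmzmPmzmmmzz   [P -> m P m]
zzmmmzmPmzmmmzz ⇒ zzmmmzmmzmmmzz   [P -> λ]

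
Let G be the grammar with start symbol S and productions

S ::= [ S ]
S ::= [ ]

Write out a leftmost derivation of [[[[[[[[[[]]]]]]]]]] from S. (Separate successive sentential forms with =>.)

S => [S] => [[S]] => [[[S]]] => [[[[S]]]] => [[[[[S]]]]] => [[[[[[S]]]]]] => [[[[[[[S]]]]]]] => [[[[[[[[S]]]]]]]] => [[[[[[[[[S]]]]]]]]] => [[[[[[[[[[]]]]]]]]]]

S => [S]   [S ::= [ S ]]
[S] => [[S]]   [S ::= [ S ]]
[[S]] => [[[S]]]   [S ::= [ S ]]
[[[S]]] => [[[[S]]]]   [S ::= [ S ]]
[[[[S]]]] => [[[[[S]]]]]   [S ::= [ S ]]
[[[[[S]]]]] => [[[[[[S]]]]]]   [S ::= [ S ]]
[[[[[[S]]]]]] => [[[[[[[S]]]]]]]   [S ::= [ S ]]
[[[[[[[S]]]]]]] => [[[[[[[[S]]]]]]]]   [S ::= [ S ]]
[[[[[[[[S]]]]]]]] => [[[[[[[[[S]]]]]]]]]   [S ::= [ S ]]
[[[[[[[[[S]]]]]]]]] => [[[[[[[[[[]]]]]]]]]]   [S ::= [ ]]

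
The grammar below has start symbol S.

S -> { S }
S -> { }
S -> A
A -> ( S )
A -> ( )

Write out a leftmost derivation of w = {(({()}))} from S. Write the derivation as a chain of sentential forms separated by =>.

S => {S}   [S -> { S }]
{S} => {A}   [S -> A]
{A} => {(S)}   [A -> ( S )]
{(S)} => {(A)}   [S -> A]
{(A)} => {((S))}   [A -> ( S )]
{((S))} => {(({S}))}   [S -> { S }]
{(({S}))} => {(({A}))}   [S -> A]
{(({A}))} => {(({()}))}   [A -> ( )]

S => {S} => {A} => {(S)} => {(A)} => {((S))} => {(({S}))} => {(({A}))} => {(({()}))}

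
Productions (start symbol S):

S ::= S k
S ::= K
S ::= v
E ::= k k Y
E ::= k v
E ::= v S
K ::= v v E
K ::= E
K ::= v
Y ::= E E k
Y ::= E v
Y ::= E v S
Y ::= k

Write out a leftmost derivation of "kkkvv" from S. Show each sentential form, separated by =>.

S => K   [S ::= K]
K => E   [K ::= E]
E => kkY   [E ::= k k Y]
kkY => kkEv   [Y ::= E v]
kkEv => kkkvv   [E ::= k v]

S => K => E => kkY => kkEv => kkkvv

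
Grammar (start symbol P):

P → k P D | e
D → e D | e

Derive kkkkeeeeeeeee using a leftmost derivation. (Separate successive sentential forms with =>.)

P => kPD => kkPDD => kkkPDDD => kkkkPDDDD => kkkkeDDDD => kkkkeeDDD => kkkkeeeDDD => kkkkeeeeDD => kkkkeeeeeDD => kkkkeeeeeeDD => kkkkeeeeeeeDD => kkkkeeeeeeeeD => kkkkeeeeeeeee

P => kPD   [P → k P D]
kPD => kkPDD   [P → k P D]
kkPDD => kkkPDDD   [P → k P D]
kkkPDDD => kkkkPDDDD   [P → k P D]
kkkkPDDDD => kkkkeDDDD   [P → e]
kkkkeDDDD => kkkkeeDDD   [D → e]
kkkkeeDDD => kkkkeeeDDD   [D → e D]
kkkkeeeDDD => kkkkeeeeDD   [D → e]
kkkkeeeeDD => kkkkeeeeeDD   [D → e D]
kkkkeeeeeDD => kkkkeeeeeeDD   [D → e D]
kkkkeeeeeeDD => kkkkeeeeeeeDD   [D → e D]
kkkkeeeeeeeDD => kkkkeeeeeeeeD   [D → e]
kkkkeeeeeeeeD => kkkkeeeeeeeee   [D → e]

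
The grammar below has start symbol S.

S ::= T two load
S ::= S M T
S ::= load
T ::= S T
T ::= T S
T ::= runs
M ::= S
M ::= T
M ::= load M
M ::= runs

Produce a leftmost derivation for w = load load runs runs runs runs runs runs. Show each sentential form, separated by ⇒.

S ⇒ S M T   [S ::= S M T]
S M T ⇒ S M T M T   [S ::= S M T]
S M T M T ⇒ S M T M T M T   [S ::= S M T]
S M T M T M T ⇒ load M T M T M T   [S ::= load]
load M T M T M T ⇒ load load M T M T M T   [M ::= load M]
load load M T M T M T ⇒ load load T T M T M T   [M ::= T]
load load T T M T M T ⇒ load load runs T M T M T   [T ::= runs]
load load runs T M T M T ⇒ load load runs runs M T M T   [T ::= runs]
load load runs runs M T M T ⇒ load load runs runs runs T M T   [M ::= runs]
load load runs runs runs T M T ⇒ load load runs runs runs runs M T   [T ::= runs]
load load runs runs runs runs M T ⇒ load load runs runs runs runs runs T   [M ::= runs]
load load runs runs runs runs runs T ⇒ load load runs runs runs runs runs runs   [T ::= runs]

S ⇒ S M T ⇒ S M T M T ⇒ S M T M T M T ⇒ load M T M T M T ⇒ load load M T M T M T ⇒ load load T T M T M T ⇒ load load runs T M T M T ⇒ load load runs runs M T M T ⇒ load load runs runs runs T M T ⇒ load load runs runs runs runs M T ⇒ load load runs runs runs runs runs T ⇒ load load runs runs runs runs runs runs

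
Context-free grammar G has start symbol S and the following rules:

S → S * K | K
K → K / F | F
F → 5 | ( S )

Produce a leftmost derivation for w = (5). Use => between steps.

S=>K=>F=>(S)=>(K)=>(F)=>(5)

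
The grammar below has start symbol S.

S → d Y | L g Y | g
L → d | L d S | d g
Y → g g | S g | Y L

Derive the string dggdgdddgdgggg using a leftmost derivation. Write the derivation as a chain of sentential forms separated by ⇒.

S ⇒ dY   [S → d Y]
dY ⇒ dYL   [Y → Y L]
dYL ⇒ dggL   [Y → g g]
dggL ⇒ dggLdS   [L → L d S]
dggLdS ⇒ dggdgdS   [L → d g]
dggdgdS ⇒ dggdgdLgY   [S → L g Y]
dggdgdLgY ⇒ dggdgdLdSgY   [L → L d S]
dggdgdLdSgY ⇒ dggdgdLdSdSgY   [L → L d S]
dggdgdLdSdSgY ⇒ dggdgdddSdSgY   [L → d]
dggdgdddSdSgY ⇒ dggdgdddgdSgY   [S → g]
dggdgdddgdSgY ⇒ dggdgdddgdggY   [S → g]
dggdgdddgdggY ⇒ dggdgdddgdgggg   [Y → g g]

S ⇒ dY ⇒ dYL ⇒ dggL ⇒ dggLdS ⇒ dggdgdS ⇒ dggdgdLgY ⇒ dggdgdLdSgY ⇒ dggdgdLdSdSgY ⇒ dggdgdddSdSgY ⇒ dggdgdddgdSgY ⇒ dggdgdddgdggY ⇒ dggdgdddgdgggg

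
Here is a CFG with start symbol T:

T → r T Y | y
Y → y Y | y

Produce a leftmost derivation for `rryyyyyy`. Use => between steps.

T => rTY => rrTYY => rryYY => rryyYY => rryyyYY => rryyyyY => rryyyyyY => rryyyyyy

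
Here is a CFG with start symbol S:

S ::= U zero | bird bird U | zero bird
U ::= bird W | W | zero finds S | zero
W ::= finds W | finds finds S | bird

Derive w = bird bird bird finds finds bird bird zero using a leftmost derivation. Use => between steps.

S => bird bird U => bird bird bird W => bird bird bird finds finds S => bird bird bird finds finds U zero => bird bird bird finds finds bird W zero => bird bird bird finds finds bird bird zero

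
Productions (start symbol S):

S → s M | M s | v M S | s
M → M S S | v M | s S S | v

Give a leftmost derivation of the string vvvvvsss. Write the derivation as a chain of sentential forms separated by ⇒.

S⇒vMS⇒vMSSS⇒vvMSSS⇒vvvMSSS⇒vvvvMSSS⇒vvvvvSSS⇒vvvvvsSS⇒vvvvvssS⇒vvvvvsss

S ⇒ vMS   [S → v M S]
vMS ⇒ vMSSS   [M → M S S]
vMSSS ⇒ vvMSSS   [M → v M]
vvMSSS ⇒ vvvMSSS   [M → v M]
vvvMSSS ⇒ vvvvMSSS   [M → v M]
vvvvMSSS ⇒ vvvvvSSS   [M → v]
vvvvvSSS ⇒ vvvvvsSS   [S → s]
vvvvvsSS ⇒ vvvvvssS   [S → s]
vvvvvssS ⇒ vvvvvsss   [S → s]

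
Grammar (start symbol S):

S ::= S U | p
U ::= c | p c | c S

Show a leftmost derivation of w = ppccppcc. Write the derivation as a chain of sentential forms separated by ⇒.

S ⇒ SU ⇒ SUU ⇒ SUUU ⇒ pUUU ⇒ ppcUU ⇒ ppccSU ⇒ ppccSUU ⇒ ppccpUU ⇒ ppccppcU ⇒ ppccppcc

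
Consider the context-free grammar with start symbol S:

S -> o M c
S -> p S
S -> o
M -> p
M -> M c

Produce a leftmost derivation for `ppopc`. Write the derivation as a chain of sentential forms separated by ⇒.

S⇒pS⇒ppS⇒ppoMc⇒ppopc

S ⇒ pS   [S -> p S]
pS ⇒ ppS   [S -> p S]
ppS ⇒ ppoMc   [S -> o M c]
ppoMc ⇒ ppopc   [M -> p]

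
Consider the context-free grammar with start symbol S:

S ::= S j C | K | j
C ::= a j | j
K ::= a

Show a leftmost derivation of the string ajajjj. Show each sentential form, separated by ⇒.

S ⇒ SjC   [S ::= S j C]
SjC ⇒ SjCjC   [S ::= S j C]
SjCjC ⇒ KjCjC   [S ::= K]
KjCjC ⇒ ajCjC   [K ::= a]
ajCjC ⇒ ajajjC   [C ::= a j]
ajajjC ⇒ ajajjj   [C ::= j]

S⇒SjC⇒SjCjC⇒KjCjC⇒ajCjC⇒ajajjC⇒ajajjj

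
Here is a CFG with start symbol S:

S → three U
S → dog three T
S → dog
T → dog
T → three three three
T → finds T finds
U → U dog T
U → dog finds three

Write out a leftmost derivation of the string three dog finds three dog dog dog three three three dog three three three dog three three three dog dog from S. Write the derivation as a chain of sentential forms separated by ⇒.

S ⇒ three U ⇒ three U dog T ⇒ three U dog T dog T ⇒ three U dog T dog T dog T ⇒ three U dog T dog T dog T dog T ⇒ three U dog T dog T dog T dog T dog T ⇒ three dog finds three dog T dog T dog T dog T dog T ⇒ three dog finds three dog dog dog T dog T dog T dog T ⇒ three dog finds three dog dog dog three three three dog T dog T dog T ⇒ three dog finds three dog dog dog three three three dog three three three dog T dog T ⇒ three dog finds three dog dog dog three three three dog three three three dog three three three dog T ⇒ three dog finds three dog dog dog three three three dog three three three dog three three three dog dog

S ⇒ three U   [S → three U]
three U ⇒ three U dog T   [U → U dog T]
three U dog T ⇒ three U dog T dog T   [U → U dog T]
three U dog T dog T ⇒ three U dog T dog T dog T   [U → U dog T]
three U dog T dog T dog T ⇒ three U dog T dog T dog T dog T   [U → U dog T]
three U dog T dog T dog T dog T ⇒ three U dog T dog T dog T dog T dog T   [U → U dog T]
three U dog T dog T dog T dog T dog T ⇒ three dog finds three dog T dog T dog T dog T dog T   [U → dog finds three]
three dog finds three dog T dog T dog T dog T dog T ⇒ three dog finds three dog dog dog T dog T dog T dog T   [T → dog]
three dog finds three dog dog dog T dog T dog T dog T ⇒ three dog finds three dog dog dog three three three dog T dog T dog T   [T → three three three]
three dog finds three dog dog dog three three three dog T dog T dog T ⇒ three dog finds three dog dog dog three three three dog three three three dog T dog T   [T → three three three]
three dog finds three dog dog dog three three three dog three three three dog T dog T ⇒ three dog finds three dog dog dog three three three dog three three three dog three three three dog T   [T → three three three]
three dog finds three dog dog dog three three three dog three three three dog three three three dog T ⇒ three dog finds three dog dog dog three three three dog three three three dog three three three dog dog   [T → dog]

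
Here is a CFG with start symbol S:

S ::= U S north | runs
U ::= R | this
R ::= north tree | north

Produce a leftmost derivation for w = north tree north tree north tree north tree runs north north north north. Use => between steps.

S => U S north => R S north => north tree S north => north tree U S north north => north tree R S north north => north tree north tree S north north => north tree north tree U S north north north => north tree north tree R S north north north => north tree north tree north tree S north north north => north tree north tree north tree U S north north north north => north tree north tree north tree R S north north north north => north tree north tree north tree north tree S north north north north => north tree north tree north tree north tree runs north north north north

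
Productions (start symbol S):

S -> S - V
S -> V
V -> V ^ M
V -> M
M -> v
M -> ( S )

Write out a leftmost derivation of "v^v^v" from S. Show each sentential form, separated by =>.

S => V => V^M => V^M^M => M^M^M => v^M^M => v^v^M => v^v^v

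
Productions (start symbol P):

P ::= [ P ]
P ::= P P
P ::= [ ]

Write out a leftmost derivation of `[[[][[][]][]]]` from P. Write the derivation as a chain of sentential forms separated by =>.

P => [P]   [P ::= [ P ]]
[P] => [[P]]   [P ::= [ P ]]
[[P]] => [[PP]]   [P ::= P P]
[[PP]] => [[PPP]]   [P ::= P P]
[[PPP]] => [[[]PP]]   [P ::= [ ]]
[[[]PP]] => [[[][P]P]]   [P ::= [ P ]]
[[[][P]P]] => [[[][PP]P]]   [P ::= P P]
[[[][PP]P]] => [[[][[]P]P]]   [P ::= [ ]]
[[[][[]P]P]] => [[[][[][]]P]]   [P ::= [ ]]
[[[][[][]]P]] => [[[][[][]][]]]   [P ::= [ ]]

P => [P] => [[P]] => [[PP]] => [[PPP]] => [[[]PP]] => [[[][P]P]] => [[[][PP]P]] => [[[][[]P]P]] => [[[][[][]]P]] => [[[][[][]][]]]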